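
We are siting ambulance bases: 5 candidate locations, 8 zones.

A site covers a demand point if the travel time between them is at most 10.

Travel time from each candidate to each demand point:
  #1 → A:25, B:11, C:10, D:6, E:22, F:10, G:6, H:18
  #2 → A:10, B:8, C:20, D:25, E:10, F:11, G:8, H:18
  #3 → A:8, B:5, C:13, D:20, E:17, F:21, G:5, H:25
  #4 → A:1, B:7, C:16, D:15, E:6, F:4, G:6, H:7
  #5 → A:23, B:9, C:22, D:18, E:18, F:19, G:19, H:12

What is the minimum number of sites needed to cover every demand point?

2

Coverage sets (demand points within 10 of each site):
  #1: {C, D, F, G}
  #2: {A, B, E, G}
  #3: {A, B, G}
  #4: {A, B, E, F, G, H}
  #5: {B}
No single site covers all 8 demand points.
But {#1, #4} covers everything, so the minimum is 2.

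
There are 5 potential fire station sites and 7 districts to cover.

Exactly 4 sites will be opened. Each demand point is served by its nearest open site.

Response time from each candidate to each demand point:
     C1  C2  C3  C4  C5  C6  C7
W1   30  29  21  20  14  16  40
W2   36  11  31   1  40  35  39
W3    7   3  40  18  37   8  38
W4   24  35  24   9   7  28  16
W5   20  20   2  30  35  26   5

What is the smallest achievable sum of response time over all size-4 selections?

Open {W2, W3, W4, W5}.
  C1→W3 7, C2→W3 3, C3→W5 2, C4→W2 1, C5→W4 7, C6→W3 8, C7→W5 5  ⇒ total 33.
Compare {W1, W2, W3, W5}: total 40.
Compare {W1, W3, W4, W5}: total 41.
No size-4 selection does better; minimum is 33.

33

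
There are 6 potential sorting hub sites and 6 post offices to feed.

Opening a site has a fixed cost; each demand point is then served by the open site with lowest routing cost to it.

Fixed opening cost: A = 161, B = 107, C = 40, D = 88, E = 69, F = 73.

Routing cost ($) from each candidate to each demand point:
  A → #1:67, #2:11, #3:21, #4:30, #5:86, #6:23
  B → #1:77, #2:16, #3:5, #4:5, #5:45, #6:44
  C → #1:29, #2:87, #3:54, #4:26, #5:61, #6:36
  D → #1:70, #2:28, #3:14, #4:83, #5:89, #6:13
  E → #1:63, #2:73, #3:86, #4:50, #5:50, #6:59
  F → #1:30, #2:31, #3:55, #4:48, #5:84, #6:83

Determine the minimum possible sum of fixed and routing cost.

Open {B, C}: assign each demand point to its cheapest open site.
  #1→C 29, #2→B 16, #3→B 5, #4→B 5, #5→B 45, #6→C 36
  routing cost 136, fixed 147 → total 283.
Compare {B}: routing cost 192 + fixed 107 = 299.
Compare {C, D}: routing cost 171 + fixed 128 = 299.
Compare {B, F}: routing cost 145 + fixed 180 = 325.
All other subsets cost ≥ 299. Minimum total cost: 283.

283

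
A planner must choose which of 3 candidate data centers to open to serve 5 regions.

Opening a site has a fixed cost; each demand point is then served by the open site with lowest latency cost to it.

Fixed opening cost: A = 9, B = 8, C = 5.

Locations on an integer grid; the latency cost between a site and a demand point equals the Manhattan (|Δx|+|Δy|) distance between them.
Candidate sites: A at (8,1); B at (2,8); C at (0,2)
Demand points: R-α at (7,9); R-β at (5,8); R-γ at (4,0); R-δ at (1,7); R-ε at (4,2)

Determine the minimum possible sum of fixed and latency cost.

34

Open {B, C}: assign each demand point to its cheapest open site.
  R-α→B 6, R-β→B 3, R-γ→C 6, R-δ→B 2, R-ε→C 4
  latency cost 21, fixed 13 → total 34.
Compare {B}: latency cost 29 + fixed 8 = 37.
Compare {A, B}: latency cost 21 + fixed 17 = 38.
Compare {A, B, C}: latency cost 20 + fixed 22 = 42.
All other subsets cost ≥ 37. Minimum total cost: 34.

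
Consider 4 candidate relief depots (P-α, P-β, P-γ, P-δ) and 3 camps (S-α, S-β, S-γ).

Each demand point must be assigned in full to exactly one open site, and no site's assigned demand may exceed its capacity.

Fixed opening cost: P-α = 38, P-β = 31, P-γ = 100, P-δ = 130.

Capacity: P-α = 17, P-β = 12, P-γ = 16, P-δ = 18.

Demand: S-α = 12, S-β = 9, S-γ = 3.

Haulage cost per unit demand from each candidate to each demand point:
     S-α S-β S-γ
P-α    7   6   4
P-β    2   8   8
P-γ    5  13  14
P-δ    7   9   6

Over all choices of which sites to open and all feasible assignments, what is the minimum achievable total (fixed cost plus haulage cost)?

159

Open {P-α, P-β}; cheapest assignment that respects the capacities:
  P-α (cap 17, load 12): S-β, S-γ — cost 9×6 + 3×4 = 66
  P-β (cap 12, load 12): S-α — cost 12×2 = 24
  Shipping 90, fixed 69 → total 159.
  Any other capacity-feasible assignment to {P-α, P-β} ships for at least 90.
Compare {P-α, P-β, P-γ}: its best feasible assignment gives total 259.
Compare {P-α, P-γ}: its best feasible assignment gives total 264.
Every other set of open sites that can feasibly serve all demand totals ≥ 259 even under its best assignment. Minimum: 159.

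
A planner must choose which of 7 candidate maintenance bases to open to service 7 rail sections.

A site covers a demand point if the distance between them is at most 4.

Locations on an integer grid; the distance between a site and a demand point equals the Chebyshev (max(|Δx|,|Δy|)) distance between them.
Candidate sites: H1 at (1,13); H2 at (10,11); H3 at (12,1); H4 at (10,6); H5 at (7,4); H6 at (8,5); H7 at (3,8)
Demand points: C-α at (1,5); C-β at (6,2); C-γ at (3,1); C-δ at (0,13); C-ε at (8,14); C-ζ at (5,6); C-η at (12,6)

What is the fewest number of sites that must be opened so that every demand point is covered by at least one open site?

5

Coverage sets (demand points within 4 of each site):
  H1: {C-δ}
  H2: {C-ε}
  H3: {}
  H4: {C-β, C-η}
  H5: {C-β, C-γ, C-ζ}
  H6: {C-β, C-ζ, C-η}
  H7: {C-α, C-ζ}
No 4 sites suffice: every size-4 union leaves at least one demand point uncovered.
But {H1, H2, H4, H5, H7} covers everything, so the minimum is 5.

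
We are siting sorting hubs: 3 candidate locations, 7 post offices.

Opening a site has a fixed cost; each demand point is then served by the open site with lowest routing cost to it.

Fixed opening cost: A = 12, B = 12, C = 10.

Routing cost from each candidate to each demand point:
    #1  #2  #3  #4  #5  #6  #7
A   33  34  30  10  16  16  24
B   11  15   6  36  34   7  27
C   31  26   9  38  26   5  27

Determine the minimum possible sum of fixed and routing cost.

Open {A, B}: assign each demand point to its cheapest open site.
  #1→B 11, #2→B 15, #3→B 6, #4→A 10, #5→A 16, #6→B 7, #7→A 24
  routing cost 89, fixed 24 → total 113.
Compare {A, B, C}: routing cost 87 + fixed 34 = 121.
Compare {A, C}: routing cost 121 + fixed 22 = 143.
Compare {B}: routing cost 136 + fixed 12 = 148.
All other subsets cost ≥ 121. Minimum total cost: 113.

113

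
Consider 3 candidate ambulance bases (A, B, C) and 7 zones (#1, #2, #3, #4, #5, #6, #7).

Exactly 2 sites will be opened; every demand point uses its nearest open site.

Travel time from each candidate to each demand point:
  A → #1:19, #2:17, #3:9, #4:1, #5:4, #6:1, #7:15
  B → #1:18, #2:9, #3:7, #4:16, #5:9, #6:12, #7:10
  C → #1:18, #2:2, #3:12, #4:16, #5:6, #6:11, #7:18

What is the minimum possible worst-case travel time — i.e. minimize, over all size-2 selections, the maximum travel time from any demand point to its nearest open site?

18

Open {A, B}.
  Farthest demand point is #1 at travel time 18 (to B); all others are ≤ 18.
With {A, C} the worst case is 18.
With {B, C} the worst case is 18.
No size-2 selection achieves below 18.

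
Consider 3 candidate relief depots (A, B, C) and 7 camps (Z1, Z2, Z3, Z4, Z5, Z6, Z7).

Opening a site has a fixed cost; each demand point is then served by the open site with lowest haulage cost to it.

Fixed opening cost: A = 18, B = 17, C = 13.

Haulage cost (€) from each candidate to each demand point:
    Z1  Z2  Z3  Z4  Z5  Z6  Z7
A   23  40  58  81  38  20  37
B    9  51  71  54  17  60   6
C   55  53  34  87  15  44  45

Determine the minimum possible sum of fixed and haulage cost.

Open {A, B, C}: assign each demand point to its cheapest open site.
  Z1→B 9, Z2→A 40, Z3→C 34, Z4→B 54, Z5→C 15, Z6→A 20, Z7→B 6
  haulage cost 178, fixed 48 → total 226.
Compare {A, B}: haulage cost 204 + fixed 35 = 239.
Compare {B, C}: haulage cost 213 + fixed 30 = 243.
Compare {A, C}: haulage cost 250 + fixed 31 = 281.
All other subsets cost ≥ 239. Minimum total cost: 226.

226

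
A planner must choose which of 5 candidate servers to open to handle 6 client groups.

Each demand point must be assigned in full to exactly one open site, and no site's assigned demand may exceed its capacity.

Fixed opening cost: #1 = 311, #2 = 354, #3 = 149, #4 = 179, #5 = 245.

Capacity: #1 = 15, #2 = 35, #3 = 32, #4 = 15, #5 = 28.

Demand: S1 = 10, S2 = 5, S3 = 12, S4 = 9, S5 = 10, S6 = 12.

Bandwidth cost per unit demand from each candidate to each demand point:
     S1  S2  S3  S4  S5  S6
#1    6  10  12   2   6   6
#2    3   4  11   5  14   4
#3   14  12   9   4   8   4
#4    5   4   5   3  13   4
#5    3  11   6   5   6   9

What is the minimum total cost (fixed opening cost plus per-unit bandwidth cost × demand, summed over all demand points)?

715

Open {#3, #5}; cheapest assignment that respects the capacities:
  #3 (cap 32, load 31): S4, S5, S6 — cost 9×4 + 10×8 + 12×4 = 164
  #5 (cap 28, load 27): S1, S2, S3 — cost 10×3 + 5×11 + 12×6 = 157
  Shipping 321, fixed 394 → total 715.
  Any other capacity-feasible assignment to {#3, #5} ships for at least 321.
Compare {#2, #3}: its best feasible assignment gives total 825.
Compare {#3, #4, #5}: its best feasible assignment gives total 850.
Every other set of open sites that can feasibly serve all demand totals ≥ 825 even under its best assignment. Minimum: 715.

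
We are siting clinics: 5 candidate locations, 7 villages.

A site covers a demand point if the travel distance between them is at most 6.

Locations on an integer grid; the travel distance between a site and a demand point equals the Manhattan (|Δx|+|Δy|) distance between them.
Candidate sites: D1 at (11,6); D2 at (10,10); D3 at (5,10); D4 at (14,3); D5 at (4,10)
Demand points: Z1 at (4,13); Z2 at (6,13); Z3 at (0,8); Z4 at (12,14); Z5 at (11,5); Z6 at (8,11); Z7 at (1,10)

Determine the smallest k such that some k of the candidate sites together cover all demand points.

2

Coverage sets (demand points within 6 of each site):
  D1: {Z5}
  D2: {Z4, Z5, Z6}
  D3: {Z1, Z2, Z6, Z7}
  D4: {Z5}
  D5: {Z1, Z2, Z3, Z6, Z7}
No single site covers all 7 demand points.
But {D2, D5} covers everything, so the minimum is 2.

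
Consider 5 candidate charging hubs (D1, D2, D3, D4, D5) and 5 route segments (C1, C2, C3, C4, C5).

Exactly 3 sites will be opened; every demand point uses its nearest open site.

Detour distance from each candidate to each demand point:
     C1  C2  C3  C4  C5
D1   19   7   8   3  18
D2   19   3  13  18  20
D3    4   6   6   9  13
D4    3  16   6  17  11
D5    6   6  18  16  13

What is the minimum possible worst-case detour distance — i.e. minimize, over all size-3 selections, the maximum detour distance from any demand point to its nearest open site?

11

Open {D1, D2, D4}.
  Farthest demand point is C5 at detour distance 11 (to D4); all others are ≤ 11.
With {D1, D3, D4} the worst case is 11.
With {D1, D4, D5} the worst case is 11.
No size-3 selection achieves below 11.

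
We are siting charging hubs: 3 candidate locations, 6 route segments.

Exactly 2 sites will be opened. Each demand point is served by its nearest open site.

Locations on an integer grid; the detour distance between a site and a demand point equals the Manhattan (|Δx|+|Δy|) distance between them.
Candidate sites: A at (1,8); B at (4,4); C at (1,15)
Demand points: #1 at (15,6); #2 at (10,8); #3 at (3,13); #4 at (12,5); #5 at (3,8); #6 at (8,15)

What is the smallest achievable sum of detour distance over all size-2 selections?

48

Open {B, C}.
  #1→B 13, #2→B 10, #3→C 4, #4→B 9, #5→B 5, #6→C 7  ⇒ total 48.
Compare {A, C}: total 52.
Compare {A, B}: total 54.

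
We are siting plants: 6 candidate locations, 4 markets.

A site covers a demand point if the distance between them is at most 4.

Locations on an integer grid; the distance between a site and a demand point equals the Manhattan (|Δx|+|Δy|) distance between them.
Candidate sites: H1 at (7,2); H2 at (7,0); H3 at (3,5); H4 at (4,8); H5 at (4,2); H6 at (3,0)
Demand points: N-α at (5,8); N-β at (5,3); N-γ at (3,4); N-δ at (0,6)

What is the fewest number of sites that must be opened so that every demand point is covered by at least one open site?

Coverage sets (demand points within 4 of each site):
  H1: {N-β}
  H2: {}
  H3: {N-β, N-γ, N-δ}
  H4: {N-α}
  H5: {N-β, N-γ}
  H6: {N-γ}
No single site covers all 4 demand points.
But {H3, H4} covers everything, so the minimum is 2.

2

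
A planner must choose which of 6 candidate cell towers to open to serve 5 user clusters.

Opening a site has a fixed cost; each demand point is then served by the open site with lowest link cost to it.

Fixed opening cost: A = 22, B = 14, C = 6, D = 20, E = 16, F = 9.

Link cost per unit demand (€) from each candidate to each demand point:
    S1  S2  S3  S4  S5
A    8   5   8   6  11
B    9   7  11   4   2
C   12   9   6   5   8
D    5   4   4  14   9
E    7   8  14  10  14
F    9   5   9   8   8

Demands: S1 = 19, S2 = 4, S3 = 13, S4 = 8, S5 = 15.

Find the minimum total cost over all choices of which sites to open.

259

Open {B, D}: assign each demand point to its cheapest open site.
  S1→D 19×5=95, S2→D 4×4=16, S3→D 13×4=52, S4→B 8×4=32, S5→B 15×2=30
  link cost 225, fixed 34 → total 259.
Compare {B, C, D}: link cost 225 + fixed 40 = 265.
Compare {B, D, F}: link cost 225 + fixed 43 = 268.
Compare {B, C, D, F}: link cost 225 + fixed 49 = 274.
All other subsets cost ≥ 265. Minimum total cost: 259.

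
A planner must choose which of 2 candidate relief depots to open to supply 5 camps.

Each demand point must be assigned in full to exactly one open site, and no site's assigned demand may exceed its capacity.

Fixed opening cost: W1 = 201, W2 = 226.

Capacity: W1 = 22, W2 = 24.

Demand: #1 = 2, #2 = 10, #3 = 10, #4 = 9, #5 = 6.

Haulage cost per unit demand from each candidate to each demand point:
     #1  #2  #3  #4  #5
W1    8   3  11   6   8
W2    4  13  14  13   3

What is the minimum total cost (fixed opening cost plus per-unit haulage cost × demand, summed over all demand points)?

Open {W1, W2}; cheapest assignment that respects the capacities:
  W1 (cap 22, load 19): #2, #4 — cost 10×3 + 9×6 = 84
  W2 (cap 24, load 18): #1, #3, #5 — cost 2×4 + 10×14 + 6×3 = 166
  Shipping 250, fixed 427 → total 677.
  Any other capacity-feasible assignment to {W1, W2} ships for at least 250.
Total demand is 37 and no other set of sites has combined capacity ≥ 37, so {W1, W2} is the only feasible choice of open sites. Minimum: 677.

677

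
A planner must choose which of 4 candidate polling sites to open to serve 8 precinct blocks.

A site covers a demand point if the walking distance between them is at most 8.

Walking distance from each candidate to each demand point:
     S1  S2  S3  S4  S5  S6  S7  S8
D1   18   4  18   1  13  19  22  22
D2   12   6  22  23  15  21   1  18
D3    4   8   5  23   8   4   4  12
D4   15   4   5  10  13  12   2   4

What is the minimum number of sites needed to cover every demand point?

Coverage sets (demand points within 8 of each site):
  D1: {S2, S4}
  D2: {S2, S7}
  D3: {S1, S2, S3, S5, S6, S7}
  D4: {S2, S3, S7, S8}
No 2 sites suffice: every size-2 union leaves at least one demand point uncovered.
But {D1, D3, D4} covers everything, so the minimum is 3.

3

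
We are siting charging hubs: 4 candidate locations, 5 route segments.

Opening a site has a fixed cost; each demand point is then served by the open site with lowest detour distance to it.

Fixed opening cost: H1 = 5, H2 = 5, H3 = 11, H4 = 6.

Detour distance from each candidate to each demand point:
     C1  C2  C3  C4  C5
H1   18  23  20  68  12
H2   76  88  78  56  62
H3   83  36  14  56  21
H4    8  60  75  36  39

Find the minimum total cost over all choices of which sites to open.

110

Open {H1, H4}: assign each demand point to its cheapest open site.
  C1→H4 8, C2→H1 23, C3→H1 20, C4→H4 36, C5→H1 12
  detour distance 99, fixed 11 → total 110.
Compare {H1, H2, H4}: detour distance 99 + fixed 16 = 115.
Compare {H1, H3, H4}: detour distance 93 + fixed 22 = 115.
Compare {H1, H2, H3, H4}: detour distance 93 + fixed 27 = 120.
All other subsets cost ≥ 115. Minimum total cost: 110.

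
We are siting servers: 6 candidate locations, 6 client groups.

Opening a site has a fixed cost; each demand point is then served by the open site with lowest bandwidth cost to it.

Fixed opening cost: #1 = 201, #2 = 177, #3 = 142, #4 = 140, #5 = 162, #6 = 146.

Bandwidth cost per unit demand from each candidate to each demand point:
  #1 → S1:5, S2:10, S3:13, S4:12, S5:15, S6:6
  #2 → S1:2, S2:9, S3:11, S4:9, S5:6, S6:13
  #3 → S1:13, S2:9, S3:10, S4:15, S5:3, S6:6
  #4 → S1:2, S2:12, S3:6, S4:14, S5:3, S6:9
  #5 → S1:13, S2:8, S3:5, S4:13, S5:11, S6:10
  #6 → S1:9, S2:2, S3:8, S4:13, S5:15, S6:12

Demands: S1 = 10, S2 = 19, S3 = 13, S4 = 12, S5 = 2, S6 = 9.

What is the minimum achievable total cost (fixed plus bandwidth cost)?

Open {#4, #6}: assign each demand point to its cheapest open site.
  S1→#4 10×2=20, S2→#6 19×2=38, S3→#4 13×6=78, S4→#6 12×13=156, S5→#4 2×3=6, S6→#4 9×9=81
  bandwidth cost 379, fixed 286 → total 665.
Compare {#6}: bandwidth cost 526 + fixed 146 = 672.
Compare {#2, #6}: bandwidth cost 390 + fixed 323 = 713.
Compare {#4}: bandwidth cost 581 + fixed 140 = 721.
All other subsets cost ≥ 672. Minimum total cost: 665.

665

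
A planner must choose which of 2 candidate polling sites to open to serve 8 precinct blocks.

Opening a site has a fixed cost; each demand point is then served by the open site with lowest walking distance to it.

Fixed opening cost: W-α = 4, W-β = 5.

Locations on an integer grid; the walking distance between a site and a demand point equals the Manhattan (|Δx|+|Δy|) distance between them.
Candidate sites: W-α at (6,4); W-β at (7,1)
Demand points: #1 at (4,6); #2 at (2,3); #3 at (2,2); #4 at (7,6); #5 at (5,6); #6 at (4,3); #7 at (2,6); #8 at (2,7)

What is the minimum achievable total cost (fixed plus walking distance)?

Open {W-α}: assign each demand point to its cheapest open site.
  #1→W-α 4, #2→W-α 5, #3→W-α 6, #4→W-α 3, #5→W-α 3, #6→W-α 3, #7→W-α 6, #8→W-α 7
  walking distance 37, fixed 4 → total 41.
Compare {W-α, W-β}: walking distance 37 + fixed 9 = 46.
Compare {W-β}: walking distance 59 + fixed 5 = 64.

41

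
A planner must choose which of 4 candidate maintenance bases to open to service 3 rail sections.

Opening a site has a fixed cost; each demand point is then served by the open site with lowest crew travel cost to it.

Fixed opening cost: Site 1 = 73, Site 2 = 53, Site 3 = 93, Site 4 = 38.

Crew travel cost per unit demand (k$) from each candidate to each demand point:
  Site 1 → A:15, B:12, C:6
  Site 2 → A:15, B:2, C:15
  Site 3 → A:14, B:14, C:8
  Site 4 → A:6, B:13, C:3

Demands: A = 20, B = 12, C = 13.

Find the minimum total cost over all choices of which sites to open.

Open {Site 2, Site 4}: assign each demand point to its cheapest open site.
  A→Site 4 20×6=120, B→Site 2 12×2=24, C→Site 4 13×3=39
  crew travel cost 183, fixed 91 → total 274.
Compare {Site 1, Site 2, Site 4}: crew travel cost 183 + fixed 164 = 347.
Compare {Site 4}: crew travel cost 315 + fixed 38 = 353.
Compare {Site 2, Site 3, Site 4}: crew travel cost 183 + fixed 184 = 367.
All other subsets cost ≥ 347. Minimum total cost: 274.

274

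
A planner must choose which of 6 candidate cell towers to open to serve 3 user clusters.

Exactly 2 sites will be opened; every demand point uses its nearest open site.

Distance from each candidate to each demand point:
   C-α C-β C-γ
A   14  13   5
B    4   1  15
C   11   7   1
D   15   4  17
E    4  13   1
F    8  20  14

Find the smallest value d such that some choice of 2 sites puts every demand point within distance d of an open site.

4

Open {B, C}.
  Farthest demand point is C-α at distance 4 (to B); all others are ≤ 4.
With {B, E} the worst case is 4.
With {D, E} the worst case is 4.
No size-2 selection achieves below 4.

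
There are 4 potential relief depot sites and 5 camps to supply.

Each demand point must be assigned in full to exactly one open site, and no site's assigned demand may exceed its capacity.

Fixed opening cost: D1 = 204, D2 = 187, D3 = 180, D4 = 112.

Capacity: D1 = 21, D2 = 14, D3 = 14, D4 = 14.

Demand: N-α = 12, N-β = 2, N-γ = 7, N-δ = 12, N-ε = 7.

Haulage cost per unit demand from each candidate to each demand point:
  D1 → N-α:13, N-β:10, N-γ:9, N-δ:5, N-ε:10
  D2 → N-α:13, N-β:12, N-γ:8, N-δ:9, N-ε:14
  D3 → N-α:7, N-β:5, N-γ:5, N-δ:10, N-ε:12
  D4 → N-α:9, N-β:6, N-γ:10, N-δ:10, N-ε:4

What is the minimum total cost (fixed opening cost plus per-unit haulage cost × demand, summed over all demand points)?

Open {D1, D3, D4}; cheapest assignment that respects the capacities:
  D1 (cap 21, load 19): N-γ, N-δ — cost 7×9 + 12×5 = 123
  D3 (cap 14, load 14): N-α, N-β — cost 12×7 + 2×5 = 94
  D4 (cap 14, load 7): N-ε — cost 7×4 = 28
  Shipping 245, fixed 496 → total 741.
  Any other capacity-feasible assignment to {D1, D3, D4} ships for at least 245.
Compare {D2, D3, D4}: its best feasible assignment gives total 779.
Compare {D1, D2, D4}: its best feasible assignment gives total 809.
Every other set of open sites that can feasibly serve all demand totals ≥ 779 even under its best assignment. Minimum: 741.

741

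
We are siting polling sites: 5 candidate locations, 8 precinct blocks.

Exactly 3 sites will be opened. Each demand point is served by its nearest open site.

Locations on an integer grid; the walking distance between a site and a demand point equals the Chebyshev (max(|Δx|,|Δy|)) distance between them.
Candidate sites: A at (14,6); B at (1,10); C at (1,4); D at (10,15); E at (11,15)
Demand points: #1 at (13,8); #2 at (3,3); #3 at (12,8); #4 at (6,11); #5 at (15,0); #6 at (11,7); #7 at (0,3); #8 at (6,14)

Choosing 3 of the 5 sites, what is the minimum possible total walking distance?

24

Open {A, C, D}.
  #1→A 2, #2→C 2, #3→A 2, #4→D 4, #5→A 6, #6→A 3, #7→C 1, #8→D 4  ⇒ total 24.
Compare {A, B, C}: total 26.
Compare {A, C, E}: total 26.
No size-3 selection does better; minimum is 24.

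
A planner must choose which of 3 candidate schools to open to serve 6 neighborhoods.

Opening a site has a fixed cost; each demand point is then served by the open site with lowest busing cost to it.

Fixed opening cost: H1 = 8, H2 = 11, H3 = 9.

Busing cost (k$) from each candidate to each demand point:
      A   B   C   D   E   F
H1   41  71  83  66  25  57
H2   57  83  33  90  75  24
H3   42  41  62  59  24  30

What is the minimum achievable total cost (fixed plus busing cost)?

Open {H2, H3}: assign each demand point to its cheapest open site.
  A→H3 42, B→H3 41, C→H2 33, D→H3 59, E→H3 24, F→H2 24
  busing cost 223, fixed 20 → total 243.
Compare {H1, H2, H3}: busing cost 222 + fixed 28 = 250.
Compare {H3}: busing cost 258 + fixed 9 = 267.
Compare {H1, H3}: busing cost 257 + fixed 17 = 274.
All other subsets cost ≥ 250. Minimum total cost: 243.

243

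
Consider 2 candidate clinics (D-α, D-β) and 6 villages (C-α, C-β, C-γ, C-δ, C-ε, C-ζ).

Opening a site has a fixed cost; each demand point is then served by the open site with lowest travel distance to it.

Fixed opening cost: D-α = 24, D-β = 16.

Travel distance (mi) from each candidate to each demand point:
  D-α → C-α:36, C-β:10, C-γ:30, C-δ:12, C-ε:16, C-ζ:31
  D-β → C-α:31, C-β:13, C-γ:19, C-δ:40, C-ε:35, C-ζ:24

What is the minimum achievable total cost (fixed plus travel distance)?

152

Open {D-α, D-β}: assign each demand point to its cheapest open site.
  C-α→D-β 31, C-β→D-α 10, C-γ→D-β 19, C-δ→D-α 12, C-ε→D-α 16, C-ζ→D-β 24
  travel distance 112, fixed 40 → total 152.
Compare {D-α}: travel distance 135 + fixed 24 = 159.
Compare {D-β}: travel distance 162 + fixed 16 = 178.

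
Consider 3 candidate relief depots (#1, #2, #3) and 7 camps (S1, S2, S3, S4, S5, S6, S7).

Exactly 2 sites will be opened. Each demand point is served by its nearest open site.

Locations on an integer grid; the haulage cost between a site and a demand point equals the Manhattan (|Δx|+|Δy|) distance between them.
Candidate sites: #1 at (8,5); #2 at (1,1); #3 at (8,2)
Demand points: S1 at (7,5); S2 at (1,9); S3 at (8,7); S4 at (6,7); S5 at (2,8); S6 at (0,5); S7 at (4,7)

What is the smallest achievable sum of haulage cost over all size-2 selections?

34

Open {#1, #2}.
  S1→#1 1, S2→#2 8, S3→#1 2, S4→#1 4, S5→#2 8, S6→#2 5, S7→#1 6  ⇒ total 34.
Compare {#1, #3}: total 41.
Compare {#2, #3}: total 46.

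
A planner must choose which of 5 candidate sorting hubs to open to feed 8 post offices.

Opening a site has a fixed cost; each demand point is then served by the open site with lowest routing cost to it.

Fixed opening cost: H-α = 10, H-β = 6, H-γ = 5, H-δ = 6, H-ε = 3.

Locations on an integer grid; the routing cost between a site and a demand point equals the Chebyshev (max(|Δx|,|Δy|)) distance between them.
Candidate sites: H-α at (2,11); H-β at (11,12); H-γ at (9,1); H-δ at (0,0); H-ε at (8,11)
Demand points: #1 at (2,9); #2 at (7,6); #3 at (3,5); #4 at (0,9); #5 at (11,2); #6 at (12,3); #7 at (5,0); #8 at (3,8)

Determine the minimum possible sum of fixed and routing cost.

42

Open {H-α, H-γ}: assign each demand point to its cheapest open site.
  #1→H-α 2, #2→H-α 5, #3→H-α 6, #4→H-α 2, #5→H-γ 2, #6→H-γ 3, #7→H-γ 4, #8→H-α 3
  routing cost 27, fixed 15 → total 42.
Compare {H-α, H-γ, H-ε}: routing cost 27 + fixed 18 = 45.
Compare {H-γ, H-ε}: routing cost 39 + fixed 8 = 47.
Compare {H-α, H-γ, H-δ}: routing cost 26 + fixed 21 = 47.
All other subsets cost ≥ 45. Minimum total cost: 42.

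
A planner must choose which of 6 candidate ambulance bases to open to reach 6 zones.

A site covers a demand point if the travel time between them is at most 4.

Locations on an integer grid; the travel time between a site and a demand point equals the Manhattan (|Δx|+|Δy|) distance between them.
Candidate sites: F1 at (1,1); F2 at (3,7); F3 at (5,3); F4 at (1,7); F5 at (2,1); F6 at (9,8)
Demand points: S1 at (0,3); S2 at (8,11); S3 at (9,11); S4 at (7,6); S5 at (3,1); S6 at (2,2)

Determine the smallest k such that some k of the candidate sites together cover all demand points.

Coverage sets (demand points within 4 of each site):
  F1: {S1, S5, S6}
  F2: {}
  F3: {S5, S6}
  F4: {}
  F5: {S1, S5, S6}
  F6: {S2, S3, S4}
No single site covers all 6 demand points.
But {F1, F6} covers everything, so the minimum is 2.

2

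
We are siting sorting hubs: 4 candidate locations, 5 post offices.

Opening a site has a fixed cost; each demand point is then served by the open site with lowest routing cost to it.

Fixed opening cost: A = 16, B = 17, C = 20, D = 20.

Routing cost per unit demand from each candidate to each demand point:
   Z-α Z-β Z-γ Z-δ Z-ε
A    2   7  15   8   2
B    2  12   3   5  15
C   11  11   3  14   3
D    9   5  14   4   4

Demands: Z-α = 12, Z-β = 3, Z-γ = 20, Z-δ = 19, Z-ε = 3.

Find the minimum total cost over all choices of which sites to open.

224

Open {B, D}: assign each demand point to its cheapest open site.
  Z-α→B 12×2=24, Z-β→D 3×5=15, Z-γ→B 20×3=60, Z-δ→D 19×4=76, Z-ε→D 3×4=12
  routing cost 187, fixed 37 → total 224.
Compare {A, B, D}: routing cost 181 + fixed 53 = 234.
Compare {A, C, D}: routing cost 181 + fixed 56 = 237.
Compare {A, B}: routing cost 206 + fixed 33 = 239.
All other subsets cost ≥ 234. Minimum total cost: 224.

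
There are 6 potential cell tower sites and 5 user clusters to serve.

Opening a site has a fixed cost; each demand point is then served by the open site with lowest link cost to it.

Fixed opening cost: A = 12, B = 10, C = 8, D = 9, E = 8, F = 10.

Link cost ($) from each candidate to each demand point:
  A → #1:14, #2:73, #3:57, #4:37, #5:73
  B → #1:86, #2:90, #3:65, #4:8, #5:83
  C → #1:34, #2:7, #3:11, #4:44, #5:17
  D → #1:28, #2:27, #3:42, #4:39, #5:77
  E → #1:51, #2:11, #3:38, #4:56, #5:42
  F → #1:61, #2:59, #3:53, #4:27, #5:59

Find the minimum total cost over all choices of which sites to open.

87

Open {A, B, C}: assign each demand point to its cheapest open site.
  #1→A 14, #2→C 7, #3→C 11, #4→B 8, #5→C 17
  link cost 57, fixed 30 → total 87.
Compare {B, C}: link cost 77 + fixed 18 = 95.
Compare {A, B, C, E}: link cost 57 + fixed 38 = 95.
Compare {A, B, C, D}: link cost 57 + fixed 39 = 96.
All other subsets cost ≥ 95. Minimum total cost: 87.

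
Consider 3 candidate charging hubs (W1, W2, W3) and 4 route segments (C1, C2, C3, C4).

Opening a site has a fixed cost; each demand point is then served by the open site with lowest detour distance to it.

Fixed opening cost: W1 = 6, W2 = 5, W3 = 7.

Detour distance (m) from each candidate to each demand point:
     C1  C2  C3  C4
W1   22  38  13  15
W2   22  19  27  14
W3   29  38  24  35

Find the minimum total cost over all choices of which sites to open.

Open {W1, W2}: assign each demand point to its cheapest open site.
  C1→W1 22, C2→W2 19, C3→W1 13, C4→W2 14
  detour distance 68, fixed 11 → total 79.
Compare {W1, W2, W3}: detour distance 68 + fixed 18 = 86.
Compare {W2}: detour distance 82 + fixed 5 = 87.
Compare {W2, W3}: detour distance 79 + fixed 12 = 91.
All other subsets cost ≥ 86. Minimum total cost: 79.

79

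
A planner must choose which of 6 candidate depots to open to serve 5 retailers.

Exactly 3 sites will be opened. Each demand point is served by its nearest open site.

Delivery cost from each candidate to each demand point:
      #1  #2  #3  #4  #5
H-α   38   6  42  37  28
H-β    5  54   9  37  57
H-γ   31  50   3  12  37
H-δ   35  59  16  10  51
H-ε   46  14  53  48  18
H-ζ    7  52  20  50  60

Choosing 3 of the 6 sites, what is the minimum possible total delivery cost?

52

Open {H-β, H-γ, H-ε}.
  #1→H-β 5, #2→H-ε 14, #3→H-γ 3, #4→H-γ 12, #5→H-ε 18  ⇒ total 52.
Compare {H-α, H-β, H-γ}: total 54.
Compare {H-γ, H-ε, H-ζ}: total 54.
No size-3 selection does better; minimum is 52.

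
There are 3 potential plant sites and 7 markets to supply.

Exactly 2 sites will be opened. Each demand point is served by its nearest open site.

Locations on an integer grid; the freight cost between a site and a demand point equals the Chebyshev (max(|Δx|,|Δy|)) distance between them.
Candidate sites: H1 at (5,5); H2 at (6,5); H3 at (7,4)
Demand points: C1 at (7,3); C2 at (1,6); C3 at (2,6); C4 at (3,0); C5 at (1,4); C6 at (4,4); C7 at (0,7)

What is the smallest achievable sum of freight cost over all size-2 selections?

Open {H1, H3}.
  C1→H3 1, C2→H1 4, C3→H1 3, C4→H3 4, C5→H1 4, C6→H1 1, C7→H1 5  ⇒ total 22.
Compare {H1, H2}: total 24.
Compare {H2, H3}: total 27.

22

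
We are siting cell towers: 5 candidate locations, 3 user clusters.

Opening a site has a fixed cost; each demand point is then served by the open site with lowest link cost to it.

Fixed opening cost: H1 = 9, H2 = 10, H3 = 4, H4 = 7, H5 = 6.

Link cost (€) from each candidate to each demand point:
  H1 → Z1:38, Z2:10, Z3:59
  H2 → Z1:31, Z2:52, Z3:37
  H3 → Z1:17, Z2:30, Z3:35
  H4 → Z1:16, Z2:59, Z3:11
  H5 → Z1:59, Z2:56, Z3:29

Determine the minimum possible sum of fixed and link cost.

Open {H1, H4}: assign each demand point to its cheapest open site.
  Z1→H4 16, Z2→H1 10, Z3→H4 11
  link cost 37, fixed 16 → total 53.
Compare {H1, H3, H4}: link cost 37 + fixed 20 = 57.
Compare {H1, H4, H5}: link cost 37 + fixed 22 = 59.
Compare {H1, H2, H4}: link cost 37 + fixed 26 = 63.
All other subsets cost ≥ 57. Minimum total cost: 53.

53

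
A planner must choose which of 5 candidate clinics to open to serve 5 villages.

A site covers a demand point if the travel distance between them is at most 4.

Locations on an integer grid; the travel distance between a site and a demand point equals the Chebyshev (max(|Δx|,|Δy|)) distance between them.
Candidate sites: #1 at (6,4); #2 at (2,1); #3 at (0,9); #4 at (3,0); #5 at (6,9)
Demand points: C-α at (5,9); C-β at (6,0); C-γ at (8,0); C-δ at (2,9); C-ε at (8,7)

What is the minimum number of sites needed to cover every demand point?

Coverage sets (demand points within 4 of each site):
  #1: {C-β, C-γ, C-ε}
  #2: {C-β}
  #3: {C-δ}
  #4: {C-β}
  #5: {C-α, C-δ, C-ε}
No single site covers all 5 demand points.
But {#1, #5} covers everything, so the minimum is 2.

2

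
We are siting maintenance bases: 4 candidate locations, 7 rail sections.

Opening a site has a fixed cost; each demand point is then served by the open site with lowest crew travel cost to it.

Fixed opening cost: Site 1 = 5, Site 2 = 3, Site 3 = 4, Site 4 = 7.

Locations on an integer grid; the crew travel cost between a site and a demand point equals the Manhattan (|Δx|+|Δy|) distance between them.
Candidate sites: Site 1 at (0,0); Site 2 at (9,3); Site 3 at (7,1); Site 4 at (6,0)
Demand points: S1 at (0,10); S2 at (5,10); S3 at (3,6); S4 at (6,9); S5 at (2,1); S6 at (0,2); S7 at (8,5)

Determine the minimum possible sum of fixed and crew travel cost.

55

Open {Site 1, Site 2}: assign each demand point to its cheapest open site.
  S1→Site 1 10, S2→Site 2 11, S3→Site 1 9, S4→Site 2 9, S5→Site 1 3, S6→Site 1 2, S7→Site 2 3
  crew travel cost 47, fixed 8 → total 55.
Compare {Site 1, Site 3}: crew travel cost 49 + fixed 9 = 58.
Compare {Site 1, Site 2, Site 3}: crew travel cost 47 + fixed 12 = 59.
Compare {Site 1, Site 2, Site 4}: crew travel cost 47 + fixed 15 = 62.
All other subsets cost ≥ 58. Minimum total cost: 55.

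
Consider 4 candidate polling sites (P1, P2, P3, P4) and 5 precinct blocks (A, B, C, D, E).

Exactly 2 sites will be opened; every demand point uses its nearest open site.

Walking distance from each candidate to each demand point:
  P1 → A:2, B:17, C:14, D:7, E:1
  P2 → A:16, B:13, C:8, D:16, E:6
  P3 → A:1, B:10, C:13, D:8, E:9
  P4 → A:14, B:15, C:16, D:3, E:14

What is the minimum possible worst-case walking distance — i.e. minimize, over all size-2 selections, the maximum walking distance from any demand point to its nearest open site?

10

Open {P2, P3}.
  Farthest demand point is B at walking distance 10 (to P3); all others are ≤ 10.
With {P1, P2} the worst case is 13.
With {P1, P3} the worst case is 13.
No size-2 selection achieves below 10.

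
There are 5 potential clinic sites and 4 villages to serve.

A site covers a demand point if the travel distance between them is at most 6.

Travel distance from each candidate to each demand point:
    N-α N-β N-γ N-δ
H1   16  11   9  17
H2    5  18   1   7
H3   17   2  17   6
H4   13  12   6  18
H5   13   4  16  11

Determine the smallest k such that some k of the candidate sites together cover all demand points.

2

Coverage sets (demand points within 6 of each site):
  H1: {}
  H2: {N-α, N-γ}
  H3: {N-β, N-δ}
  H4: {N-γ}
  H5: {N-β}
No single site covers all 4 demand points.
But {H2, H3} covers everything, so the minimum is 2.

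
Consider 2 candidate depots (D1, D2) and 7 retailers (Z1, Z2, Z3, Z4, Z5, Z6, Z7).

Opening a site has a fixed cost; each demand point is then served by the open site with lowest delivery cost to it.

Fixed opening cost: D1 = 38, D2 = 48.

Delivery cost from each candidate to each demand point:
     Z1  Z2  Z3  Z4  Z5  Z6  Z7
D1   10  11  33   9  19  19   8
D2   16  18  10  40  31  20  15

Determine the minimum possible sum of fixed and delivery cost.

147

Open {D1}: assign each demand point to its cheapest open site.
  Z1→D1 10, Z2→D1 11, Z3→D1 33, Z4→D1 9, Z5→D1 19, Z6→D1 19, Z7→D1 8
  delivery cost 109, fixed 38 → total 147.
Compare {D1, D2}: delivery cost 86 + fixed 86 = 172.
Compare {D2}: delivery cost 150 + fixed 48 = 198.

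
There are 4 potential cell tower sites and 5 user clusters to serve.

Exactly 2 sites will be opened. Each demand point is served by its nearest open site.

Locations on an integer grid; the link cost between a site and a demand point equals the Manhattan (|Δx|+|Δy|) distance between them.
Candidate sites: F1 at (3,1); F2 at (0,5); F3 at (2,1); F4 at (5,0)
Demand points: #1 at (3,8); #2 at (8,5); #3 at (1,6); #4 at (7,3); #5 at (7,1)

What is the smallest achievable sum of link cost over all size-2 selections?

24

Open {F2, F4}.
  #1→F2 6, #2→F2 8, #3→F2 2, #4→F4 5, #5→F4 3  ⇒ total 24.
Compare {F1, F2}: total 26.
Compare {F2, F3}: total 28.
No size-2 selection does better; minimum is 24.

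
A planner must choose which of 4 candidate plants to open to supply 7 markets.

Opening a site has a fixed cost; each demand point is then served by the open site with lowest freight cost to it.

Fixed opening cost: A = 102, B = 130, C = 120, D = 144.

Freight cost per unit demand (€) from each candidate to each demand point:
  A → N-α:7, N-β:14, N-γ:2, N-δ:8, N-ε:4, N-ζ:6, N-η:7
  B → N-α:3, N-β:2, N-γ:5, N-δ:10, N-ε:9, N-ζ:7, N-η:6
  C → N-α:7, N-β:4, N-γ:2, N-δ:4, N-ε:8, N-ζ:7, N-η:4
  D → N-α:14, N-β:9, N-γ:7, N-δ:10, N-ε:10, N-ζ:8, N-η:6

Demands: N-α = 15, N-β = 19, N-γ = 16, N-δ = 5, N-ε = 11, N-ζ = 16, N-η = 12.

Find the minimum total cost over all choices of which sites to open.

Open {A, B}: assign each demand point to its cheapest open site.
  N-α→B 15×3=45, N-β→B 19×2=38, N-γ→A 16×2=32, N-δ→A 5×8=40, N-ε→A 11×4=44, N-ζ→A 16×6=96, N-η→B 12×6=72
  freight cost 367, fixed 232 → total 599.
Compare {C}: freight cost 481 + fixed 120 = 601.
Compare {B}: freight cost 496 + fixed 130 = 626.
Compare {B, C}: freight cost 383 + fixed 250 = 633.
All other subsets cost ≥ 601. Minimum total cost: 599.

599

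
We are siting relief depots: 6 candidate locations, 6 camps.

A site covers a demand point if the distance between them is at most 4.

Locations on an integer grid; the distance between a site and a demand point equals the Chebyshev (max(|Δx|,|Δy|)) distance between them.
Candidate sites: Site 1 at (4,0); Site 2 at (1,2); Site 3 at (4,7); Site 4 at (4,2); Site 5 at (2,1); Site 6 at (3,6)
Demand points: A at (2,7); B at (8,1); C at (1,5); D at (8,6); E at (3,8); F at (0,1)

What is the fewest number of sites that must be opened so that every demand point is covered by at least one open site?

Coverage sets (demand points within 4 of each site):
  Site 1: {B, F}
  Site 2: {C, F}
  Site 3: {A, C, D, E}
  Site 4: {B, C, D, F}
  Site 5: {C, F}
  Site 6: {A, C, E}
No single site covers all 6 demand points.
But {Site 1, Site 3} covers everything, so the minimum is 2.

2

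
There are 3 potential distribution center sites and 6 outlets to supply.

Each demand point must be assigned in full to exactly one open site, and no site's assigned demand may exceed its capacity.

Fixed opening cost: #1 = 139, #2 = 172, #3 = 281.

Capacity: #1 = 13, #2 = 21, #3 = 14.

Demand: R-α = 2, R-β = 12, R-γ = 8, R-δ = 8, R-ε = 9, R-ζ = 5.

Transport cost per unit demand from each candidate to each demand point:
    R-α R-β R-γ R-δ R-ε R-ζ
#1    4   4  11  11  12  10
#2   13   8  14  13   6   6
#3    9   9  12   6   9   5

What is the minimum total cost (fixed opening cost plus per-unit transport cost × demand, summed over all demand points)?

Open {#1, #2, #3}; cheapest assignment that respects the capacities:
  #1 (cap 13, load 12): R-β — cost 12×4 = 48
  #2 (cap 21, load 19): R-α, R-γ, R-ε — cost 2×13 + 8×14 + 9×6 = 192
  #3 (cap 14, load 13): R-δ, R-ζ — cost 8×6 + 5×5 = 73
  Shipping 313, fixed 592 → total 905.
  Any other capacity-feasible assignment to {#1, #2, #3} ships for at least 313.
Total demand is 44 and no other set of sites has combined capacity ≥ 44, so {#1, #2, #3} is the only feasible choice of open sites. Minimum: 905.

905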